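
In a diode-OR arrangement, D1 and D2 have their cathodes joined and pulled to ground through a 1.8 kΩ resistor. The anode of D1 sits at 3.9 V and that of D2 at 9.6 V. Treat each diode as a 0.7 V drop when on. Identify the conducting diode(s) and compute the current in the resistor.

Only D2 conducts; I_R ≈ 4.9 mA

Assume both conduct. Then node N would need to be at both 3.9−0.7 = 3.2 V and 9.6−0.7 = 8.9 V, which is impossible.
Assume only D2 conducts: V_N = 9.6 − 0.7 = 8.9 V, so I_R = 8.9/1.8 = 4.94 mA.
Check D1: its anode-to-cathode voltage is 3.9 − 8.9 = -5 V < 0.7 V, so it is off. The assumption is consistent.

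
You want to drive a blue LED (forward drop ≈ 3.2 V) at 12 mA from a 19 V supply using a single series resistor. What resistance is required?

R ≈ 1.3 kΩ

The resistor drops V_S − V_D = 19 − 3.2 = 15.8 V at 12 mA.
R = 15.8 V / 12 mA = 1.32 kΩ.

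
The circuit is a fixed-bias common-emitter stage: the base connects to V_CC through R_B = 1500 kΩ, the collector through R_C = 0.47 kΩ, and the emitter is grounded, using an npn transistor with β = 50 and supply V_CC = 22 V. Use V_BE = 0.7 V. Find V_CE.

Base loop: V_CC = I_B·R_B + V_BE, so I_B = (22 − 0.7)/1500 kΩ = 0.0142 mA.
In the active region I_C = β·I_B = 50 × 0.0142 = 0.71 mA.
Collector loop: V_CE = V_CC − I_C·R_C = 22 − 0.71×0.47 = 21.7 V.
Since V_CE = 21.7 V > V_CE(sat) ≈ 0.2 V, the transistor is in the active region as assumed.

V_CE ≈ 22 V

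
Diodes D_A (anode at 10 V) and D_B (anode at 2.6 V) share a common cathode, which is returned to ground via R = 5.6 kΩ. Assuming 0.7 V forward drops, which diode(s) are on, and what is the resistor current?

Only D_A conducts; I_R ≈ 1.7 mA

Assume both conduct. Then node N would need to be at both 10−0.7 = 9.3 V and 2.6−0.7 = 1.9 V, which is impossible.
Assume only D_A conducts: V_N = 10 − 0.7 = 9.3 V, so I_R = 9.3/5.6 = 1.66 mA.
Check D_B: its anode-to-cathode voltage is 2.6 − 9.3 = -6.7 V < 0.7 V, so it is off. The assumption is consistent.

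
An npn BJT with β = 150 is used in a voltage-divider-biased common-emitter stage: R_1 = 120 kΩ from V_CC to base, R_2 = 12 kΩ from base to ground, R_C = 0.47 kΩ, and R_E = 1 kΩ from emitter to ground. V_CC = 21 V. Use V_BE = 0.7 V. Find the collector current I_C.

Thevenize the base divider: V_Th = V_CC·R_2/(R_1+R_2) = 21×12/132 = 1.91 V, R_Th = R_1‖R_2 = 10.9 kΩ.
Base-emitter loop: V_Th = I_B·R_Th + V_BE + (β+1)I_B·R_E, so I_B = (1.91 − 0.7) / (10.9 + 151×1) = 0.00747 mA.
I_C = β·I_B = 150×0.00747 = 1.12 mA, and I_E = (β+1)I_B = 1.13 mA.
V_CE = V_CC − I_C·R_C − I_E·R_E = 21 − 1.12×0.47 − 1.13×1 = 19.3 V.
V_CE = 19.3 V > 0.2 V confirms active-region operation.

I_C ≈ 1.1 mA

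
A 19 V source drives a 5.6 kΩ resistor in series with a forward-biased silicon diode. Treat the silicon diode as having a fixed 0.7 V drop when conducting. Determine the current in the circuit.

KVL around the loop: 19 = V_D + I·R = 0.7 + I × 5.6 kΩ.
So I = (19 − 0.7) / 5.6 kΩ = 18.3 / 5.6 = 3.27 mA.

I ≈ 3.3 mA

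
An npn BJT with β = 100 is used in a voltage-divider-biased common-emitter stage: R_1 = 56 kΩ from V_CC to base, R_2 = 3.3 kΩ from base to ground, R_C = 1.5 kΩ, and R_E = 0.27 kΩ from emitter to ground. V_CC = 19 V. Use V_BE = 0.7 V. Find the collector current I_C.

Thevenize the base divider: V_Th = V_CC·R_2/(R_1+R_2) = 19×3.3/59.3 = 1.06 V, R_Th = R_1‖R_2 = 3.12 kΩ.
Base-emitter loop: V_Th = I_B·R_Th + V_BE + (β+1)I_B·R_E, so I_B = (1.06 − 0.7) / (3.12 + 101×0.27) = 0.0118 mA.
I_C = β·I_B = 100×0.0118 = 1.18 mA, and I_E = (β+1)I_B = 1.19 mA.
V_CE = V_CC − I_C·R_C − I_E·R_E = 19 − 1.18×1.5 − 1.19×0.27 = 16.9 V.
V_CE = 16.9 V > 0.2 V confirms active-region operation.

I_C ≈ 1.2 mA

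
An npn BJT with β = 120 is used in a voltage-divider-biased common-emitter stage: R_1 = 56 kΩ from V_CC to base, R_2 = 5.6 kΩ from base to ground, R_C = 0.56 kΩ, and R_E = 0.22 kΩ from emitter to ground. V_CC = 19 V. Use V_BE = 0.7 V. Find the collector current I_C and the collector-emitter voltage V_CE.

I_C ≈ 3.9 mA, V_CE ≈ 16 V

Thevenize the base divider: V_Th = V_CC·R_2/(R_1+R_2) = 19×5.6/61.6 = 1.73 V, R_Th = R_1‖R_2 = 5.09 kΩ.
Base-emitter loop: V_Th = I_B·R_Th + V_BE + (β+1)I_B·R_E, so I_B = (1.73 − 0.7) / (5.09 + 121×0.22) = 0.0324 mA.
I_C = β·I_B = 120×0.0324 = 3.89 mA, and I_E = (β+1)I_B = 3.92 mA.
V_CE = V_CC − I_C·R_C − I_E·R_E = 19 − 3.89×0.56 − 3.92×0.22 = 16 V.
V_CE = 16 V > 0.2 V confirms active-region operation.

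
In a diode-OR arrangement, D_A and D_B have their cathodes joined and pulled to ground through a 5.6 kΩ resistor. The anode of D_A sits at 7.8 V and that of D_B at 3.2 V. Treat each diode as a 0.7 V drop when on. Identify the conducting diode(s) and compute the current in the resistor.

Only D_A conducts; I_R ≈ 1.3 mA

Assume both conduct. Then node N would need to be at both 7.8−0.7 = 7.1 V and 3.2−0.7 = 2.5 V, which is impossible.
Assume only D_A conducts: V_N = 7.8 − 0.7 = 7.1 V, so I_R = 7.1/5.6 = 1.27 mA.
Check D_B: its anode-to-cathode voltage is 3.2 − 7.1 = -3.9 V < 0.7 V, so it is off. The assumption is consistent.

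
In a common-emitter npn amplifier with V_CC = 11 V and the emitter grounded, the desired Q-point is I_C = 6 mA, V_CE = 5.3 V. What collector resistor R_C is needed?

Collector loop: V_CC = I_C·R_C + V_CE.
R_C = (V_CC − V_CE)/I_C = (11 − 5.3)/6 = 0.95 kΩ.

R_C ≈ 0.95 kΩ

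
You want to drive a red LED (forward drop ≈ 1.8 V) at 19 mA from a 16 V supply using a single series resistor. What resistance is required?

The resistor drops V_S − V_D = 16 − 1.8 = 14.2 V at 19 mA.
R = 14.2 V / 19 mA = 0.747 kΩ.

R ≈ 0.75 kΩ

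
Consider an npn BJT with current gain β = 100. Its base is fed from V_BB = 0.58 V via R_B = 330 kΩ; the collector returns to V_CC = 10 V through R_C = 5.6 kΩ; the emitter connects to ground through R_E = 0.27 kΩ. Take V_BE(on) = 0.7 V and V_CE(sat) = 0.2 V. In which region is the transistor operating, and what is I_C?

V_BB = 0.58 V ≤ V_BE(on) = 0.7 V, so the base-emitter junction is not forward biased.
The transistor is in cutoff: I_B = I_C = 0.

cutoff; I_C ≈ 0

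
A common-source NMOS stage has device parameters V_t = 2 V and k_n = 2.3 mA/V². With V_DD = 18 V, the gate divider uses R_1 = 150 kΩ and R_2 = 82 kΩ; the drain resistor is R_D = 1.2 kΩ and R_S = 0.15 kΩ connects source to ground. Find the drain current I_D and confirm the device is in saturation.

I_D ≈ 9.7 mA

V_G = V_DD·R_2/(R_1+R_2) = 18×82/232 = 6.36 V.
Assume saturation: I_D = (k_n/2)(V_GS − V_t)² with V_GS = V_G − I_D·R_S = 6.36 − 0.15·I_D.
Substituting gives 0.0259·I_D² − 2.5·I_D + 21.9 = 0, with roots I_D = 9.71 or 87.1 mA.
The root I_D = 87.1 mA gives V_GS = -6.7 V ≤ V_t, so take I_D = 9.71 mA.
Then V_GS = 4.91 V and V_DS = V_DD − I_D(R_D+R_S) = 18 − 9.71×1.35 = 4.89 V.
Saturation requires V_DS ≥ V_GS − V_t = 2.91 V; 4.89 ≥ 2.91 ✓.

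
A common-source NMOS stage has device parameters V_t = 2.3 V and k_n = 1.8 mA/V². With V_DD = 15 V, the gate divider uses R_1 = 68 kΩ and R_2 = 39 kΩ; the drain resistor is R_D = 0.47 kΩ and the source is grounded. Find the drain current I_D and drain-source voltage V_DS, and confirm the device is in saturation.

V_G = V_DD·R_2/(R_1+R_2) = 15×39/107 = 5.47 V. With the source grounded, V_GS = V_G = 5.47 V.
Assume saturation: I_D = (k_n/2)(V_GS − V_t)² = (1.8/2)×(5.47 − 2.3)² = 0.9×3.17² = 9.03 mA.
V_DS = V_DD − I_D·R_D = 15 − 9.03×0.47 = 10.8 V.
Saturation requires V_DS ≥ V_GS − V_t = 3.17 V; 10.8 ≥ 3.17 ✓.

I_D ≈ 9 mA, V_DS ≈ 11 V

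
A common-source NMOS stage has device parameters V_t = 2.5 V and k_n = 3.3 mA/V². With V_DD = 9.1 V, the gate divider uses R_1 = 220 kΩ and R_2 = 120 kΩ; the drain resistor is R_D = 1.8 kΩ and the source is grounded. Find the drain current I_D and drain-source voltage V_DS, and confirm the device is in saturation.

V_G = V_DD·R_2/(R_1+R_2) = 9.1×120/340 = 3.21 V. With the source grounded, V_GS = V_G = 3.21 V.
Assume saturation: I_D = (k_n/2)(V_GS − V_t)² = (3.3/2)×(3.21 − 2.5)² = 1.65×0.712² = 0.836 mA.
V_DS = V_DD − I_D·R_D = 9.1 − 0.836×1.8 = 7.6 V.
Saturation requires V_DS ≥ V_GS − V_t = 0.712 V; 7.6 ≥ 0.712 ✓.

I_D ≈ 0.84 mA, V_DS ≈ 7.6 V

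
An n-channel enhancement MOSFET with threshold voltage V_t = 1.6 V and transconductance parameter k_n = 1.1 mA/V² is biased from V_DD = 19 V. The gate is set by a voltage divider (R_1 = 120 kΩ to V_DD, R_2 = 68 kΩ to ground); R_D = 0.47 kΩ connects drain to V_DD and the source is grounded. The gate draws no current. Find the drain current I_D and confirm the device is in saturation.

V_G = V_DD·R_2/(R_1+R_2) = 19×68/188 = 6.87 V. With the source grounded, V_GS = V_G = 6.87 V.
Assume saturation: I_D = (k_n/2)(V_GS − V_t)² = (1.1/2)×(6.87 − 1.6)² = 0.55×5.27² = 15.3 mA.
V_DS = V_DD − I_D·R_D = 19 − 15.3×0.47 = 11.8 V.
Saturation requires V_DS ≥ V_GS − V_t = 5.27 V; 11.8 ≥ 5.27 ✓.

I_D ≈ 15 mA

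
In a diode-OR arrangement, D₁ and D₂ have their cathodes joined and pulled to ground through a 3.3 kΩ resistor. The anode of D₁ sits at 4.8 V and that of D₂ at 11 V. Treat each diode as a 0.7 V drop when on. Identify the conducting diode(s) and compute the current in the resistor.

Assume both conduct. Then node N would need to be at both 4.8−0.7 = 4.1 V and 11−0.7 = 10.3 V, which is impossible.
Assume only D₂ conducts: V_N = 11 − 0.7 = 10.3 V, so I_R = 10.3/3.3 = 3.12 mA.
Check D₁: its anode-to-cathode voltage is 4.8 − 10.3 = -5.5 V < 0.7 V, so it is off. The assumption is consistent.

Only D₂ conducts; I_R ≈ 3.1 mA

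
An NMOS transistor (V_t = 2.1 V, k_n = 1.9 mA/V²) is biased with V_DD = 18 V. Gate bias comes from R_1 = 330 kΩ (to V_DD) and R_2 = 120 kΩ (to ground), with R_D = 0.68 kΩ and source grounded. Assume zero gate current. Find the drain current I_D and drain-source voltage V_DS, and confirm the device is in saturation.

V_G = V_DD·R_2/(R_1+R_2) = 18×120/450 = 4.8 V. With the source grounded, V_GS = V_G = 4.8 V.
Assume saturation: I_D = (k_n/2)(V_GS − V_t)² = (1.9/2)×(4.8 − 2.1)² = 0.95×2.7² = 6.93 mA.
V_DS = V_DD − I_D·R_D = 18 − 6.93×0.68 = 13.3 V.
Saturation requires V_DS ≥ V_GS − V_t = 2.7 V; 13.3 ≥ 2.7 ✓.

I_D ≈ 6.9 mA, V_DS ≈ 13 V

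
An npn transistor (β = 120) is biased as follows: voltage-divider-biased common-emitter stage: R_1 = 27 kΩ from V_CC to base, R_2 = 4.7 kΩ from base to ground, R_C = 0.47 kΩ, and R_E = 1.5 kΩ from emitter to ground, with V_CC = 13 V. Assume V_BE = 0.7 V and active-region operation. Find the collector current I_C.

Thevenize the base divider: V_Th = V_CC·R_2/(R_1+R_2) = 13×4.7/31.7 = 1.93 V, R_Th = R_1‖R_2 = 4 kΩ.
Base-emitter loop: V_Th = I_B·R_Th + V_BE + (β+1)I_B·R_E, so I_B = (1.93 − 0.7) / (4 + 121×1.5) = 0.00662 mA.
I_C = β·I_B = 120×0.00662 = 0.794 mA, and I_E = (β+1)I_B = 0.801 mA.
V_CE = V_CC − I_C·R_C − I_E·R_E = 13 − 0.794×0.47 − 0.801×1.5 = 11.4 V.
V_CE = 11.4 V > 0.2 V confirms active-region operation.

I_C ≈ 0.79 mA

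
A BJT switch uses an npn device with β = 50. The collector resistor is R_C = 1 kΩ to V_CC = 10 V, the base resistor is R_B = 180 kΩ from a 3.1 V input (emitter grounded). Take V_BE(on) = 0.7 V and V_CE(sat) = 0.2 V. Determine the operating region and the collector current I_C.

active; I_C ≈ 0.67 mA

Assume active. Base-emitter loop: I_B = (V_BB − V_BE)/R_B = (3.1 − 0.7)/180 = 0.0133 mA.
I_C = β·I_B = 50×0.0133 = 0.667 mA.
V_CE = V_CC − I_C·R_C = 10 − 0.667×1 = 9.33 V > V_CE(sat), so the active-region assumption holds.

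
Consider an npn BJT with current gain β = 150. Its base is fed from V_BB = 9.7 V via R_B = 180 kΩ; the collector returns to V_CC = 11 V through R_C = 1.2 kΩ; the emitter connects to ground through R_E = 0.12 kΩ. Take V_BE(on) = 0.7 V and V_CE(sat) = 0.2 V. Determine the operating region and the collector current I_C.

Assume active. Base-emitter loop: I_B = (V_BB − V_BE)/(R_B + (β+1)R_E) = (9.7 − 0.7)/(180 + 151×0.12) = 0.0454 mA.
I_C = β·I_B = 150×0.0454 = 6.81 mA.
V_CE = V_CC − I_C·R_C − I_E·R_E = 11 − 6.81×1.2 − 6.86×0.12 = 2 V > V_CE(sat), so the active-region assumption holds.

active; I_C ≈ 6.8 mA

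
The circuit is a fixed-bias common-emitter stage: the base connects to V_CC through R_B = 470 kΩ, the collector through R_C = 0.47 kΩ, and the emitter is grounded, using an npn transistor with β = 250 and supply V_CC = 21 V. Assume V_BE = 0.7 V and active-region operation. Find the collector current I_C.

Base loop: V_CC = I_B·R_B + V_BE, so I_B = (21 − 0.7)/470 kΩ = 0.0432 mA.
In the active region I_C = β·I_B = 250 × 0.0432 = 10.8 mA.
Collector loop: V_CE = V_CC − I_C·R_C = 21 − 10.8×0.47 = 15.9 V.
Since V_CE = 15.9 V > V_CE(sat) ≈ 0.2 V, the transistor is in the active region as assumed.

I_C ≈ 11 mA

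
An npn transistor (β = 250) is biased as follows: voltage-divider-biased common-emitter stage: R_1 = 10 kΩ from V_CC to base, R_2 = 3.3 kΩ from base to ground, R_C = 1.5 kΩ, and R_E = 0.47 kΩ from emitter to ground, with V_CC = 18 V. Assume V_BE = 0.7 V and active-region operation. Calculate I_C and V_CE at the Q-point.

Thevenize the base divider: V_Th = V_CC·R_2/(R_1+R_2) = 18×3.3/13.3 = 4.47 V, R_Th = R_1‖R_2 = 2.48 kΩ.
Base-emitter loop: V_Th = I_B·R_Th + V_BE + (β+1)I_B·R_E, so I_B = (4.47 − 0.7) / (2.48 + 251×0.47) = 0.0313 mA.
I_C = β·I_B = 250×0.0313 = 7.82 mA, and I_E = (β+1)I_B = 7.85 mA.
V_CE = V_CC − I_C·R_C − I_E·R_E = 18 − 7.82×1.5 − 7.85×0.47 = 2.59 V.
V_CE = 2.59 V > 0.2 V confirms active-region operation.

I_C ≈ 7.8 mA, V_CE ≈ 2.6 V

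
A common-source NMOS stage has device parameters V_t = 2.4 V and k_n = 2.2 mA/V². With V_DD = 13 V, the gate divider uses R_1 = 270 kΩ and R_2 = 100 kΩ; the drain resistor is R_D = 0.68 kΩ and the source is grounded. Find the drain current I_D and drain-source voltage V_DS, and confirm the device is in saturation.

V_G = V_DD·R_2/(R_1+R_2) = 13×100/370 = 3.51 V. With the source grounded, V_GS = V_G = 3.51 V.
Assume saturation: I_D = (k_n/2)(V_GS − V_t)² = (2.2/2)×(3.51 − 2.4)² = 1.1×1.11² = 1.36 mA.
V_DS = V_DD − I_D·R_D = 13 − 1.36×0.68 = 12.1 V.
Saturation requires V_DS ≥ V_GS − V_t = 1.11 V; 12.1 ≥ 1.11 ✓.

I_D ≈ 1.4 mA, V_DS ≈ 12 V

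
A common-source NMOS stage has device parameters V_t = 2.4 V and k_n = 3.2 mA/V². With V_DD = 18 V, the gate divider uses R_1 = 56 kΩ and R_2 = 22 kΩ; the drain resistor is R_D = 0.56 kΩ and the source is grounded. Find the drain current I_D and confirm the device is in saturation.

V_G = V_DD·R_2/(R_1+R_2) = 18×22/78 = 5.08 V. With the source grounded, V_GS = V_G = 5.08 V.
Assume saturation: I_D = (k_n/2)(V_GS − V_t)² = (3.2/2)×(5.08 − 2.4)² = 1.6×2.68² = 11.5 mA.
V_DS = V_DD − I_D·R_D = 18 − 11.5×0.56 = 11.6 V.
Saturation requires V_DS ≥ V_GS − V_t = 2.68 V; 11.6 ≥ 2.68 ✓.

I_D ≈ 11 mA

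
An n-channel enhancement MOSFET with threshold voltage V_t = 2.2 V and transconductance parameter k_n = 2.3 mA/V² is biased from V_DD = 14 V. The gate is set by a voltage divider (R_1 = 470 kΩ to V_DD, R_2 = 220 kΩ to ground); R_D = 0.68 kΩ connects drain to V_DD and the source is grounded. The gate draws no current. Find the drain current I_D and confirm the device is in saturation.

V_G = V_DD·R_2/(R_1+R_2) = 14×220/690 = 4.46 V. With the source grounded, V_GS = V_G = 4.46 V.
Assume saturation: I_D = (k_n/2)(V_GS − V_t)² = (2.3/2)×(4.46 − 2.2)² = 1.15×2.26² = 5.89 mA.
V_DS = V_DD − I_D·R_D = 14 − 5.89×0.68 = 9.99 V.
Saturation requires V_DS ≥ V_GS − V_t = 2.26 V; 9.99 ≥ 2.26 ✓.

I_D ≈ 5.9 mA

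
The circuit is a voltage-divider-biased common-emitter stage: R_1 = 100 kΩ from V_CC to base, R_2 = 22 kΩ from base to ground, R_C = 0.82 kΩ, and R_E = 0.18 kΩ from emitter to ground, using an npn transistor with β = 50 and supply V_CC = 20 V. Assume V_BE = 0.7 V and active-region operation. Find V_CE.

V_CE ≈ 15 V

Thevenize the base divider: V_Th = V_CC·R_2/(R_1+R_2) = 20×22/122 = 3.61 V, R_Th = R_1‖R_2 = 18 kΩ.
Base-emitter loop: V_Th = I_B·R_Th + V_BE + (β+1)I_B·R_E, so I_B = (3.61 − 0.7) / (18 + 51×0.18) = 0.107 mA.
I_C = β·I_B = 50×0.107 = 5.34 mA, and I_E = (β+1)I_B = 5.45 mA.
V_CE = V_CC − I_C·R_C − I_E·R_E = 20 − 5.34×0.82 − 5.45×0.18 = 14.6 V.
V_CE = 14.6 V > 0.2 V confirms active-region operation.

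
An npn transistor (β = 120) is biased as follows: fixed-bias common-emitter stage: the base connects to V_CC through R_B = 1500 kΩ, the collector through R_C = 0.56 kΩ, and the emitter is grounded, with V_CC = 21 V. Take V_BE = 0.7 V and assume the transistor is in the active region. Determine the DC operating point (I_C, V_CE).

Base loop: V_CC = I_B·R_B + V_BE, so I_B = (21 − 0.7)/1500 kΩ = 0.0135 mA.
In the active region I_C = β·I_B = 120 × 0.0135 = 1.62 mA.
Collector loop: V_CE = V_CC − I_C·R_C = 21 − 1.62×0.56 = 20.1 V.
Since V_CE = 20.1 V > V_CE(sat) ≈ 0.2 V, the transistor is in the active region as assumed.

I_C ≈ 1.6 mA, V_CE ≈ 20 V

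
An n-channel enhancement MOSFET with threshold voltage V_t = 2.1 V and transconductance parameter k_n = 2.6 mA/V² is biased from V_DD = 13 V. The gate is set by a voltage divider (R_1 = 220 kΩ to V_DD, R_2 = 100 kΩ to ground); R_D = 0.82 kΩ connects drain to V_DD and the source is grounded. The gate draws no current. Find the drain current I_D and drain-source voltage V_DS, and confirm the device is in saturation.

I_D ≈ 5 mA, V_DS ≈ 8.9 V

V_G = V_DD·R_2/(R_1+R_2) = 13×100/320 = 4.06 V. With the source grounded, V_GS = V_G = 4.06 V.
Assume saturation: I_D = (k_n/2)(V_GS − V_t)² = (2.6/2)×(4.06 − 2.1)² = 1.3×1.96² = 5.01 mA.
V_DS = V_DD − I_D·R_D = 13 − 5.01×0.82 = 8.89 V.
Saturation requires V_DS ≥ V_GS − V_t = 1.96 V; 8.89 ≥ 1.96 ✓.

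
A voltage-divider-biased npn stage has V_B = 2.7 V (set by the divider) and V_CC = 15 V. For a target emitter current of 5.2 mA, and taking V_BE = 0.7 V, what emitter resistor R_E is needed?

R_E ≈ 0.38 kΩ

V_E = V_B − V_BE = 2.7 − 0.7 = 2 V.
R_E = V_E / I_E = 2 / 5.2 = 0.385 kΩ.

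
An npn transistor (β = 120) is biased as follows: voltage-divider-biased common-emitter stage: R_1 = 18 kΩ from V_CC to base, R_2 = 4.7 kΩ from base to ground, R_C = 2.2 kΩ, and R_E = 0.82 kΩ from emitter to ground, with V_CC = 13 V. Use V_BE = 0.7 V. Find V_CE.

V_CE ≈ 6 V

Thevenize the base divider: V_Th = V_CC·R_2/(R_1+R_2) = 13×4.7/22.7 = 2.69 V, R_Th = R_1‖R_2 = 3.73 kΩ.
Base-emitter loop: V_Th = I_B·R_Th + V_BE + (β+1)I_B·R_E, so I_B = (2.69 − 0.7) / (3.73 + 121×0.82) = 0.0193 mA.
I_C = β·I_B = 120×0.0193 = 2.32 mA, and I_E = (β+1)I_B = 2.34 mA.
V_CE = V_CC − I_C·R_C − I_E·R_E = 13 − 2.32×2.2 − 2.34×0.82 = 5.97 V.
V_CE = 5.97 V > 0.2 V confirms active-region operation.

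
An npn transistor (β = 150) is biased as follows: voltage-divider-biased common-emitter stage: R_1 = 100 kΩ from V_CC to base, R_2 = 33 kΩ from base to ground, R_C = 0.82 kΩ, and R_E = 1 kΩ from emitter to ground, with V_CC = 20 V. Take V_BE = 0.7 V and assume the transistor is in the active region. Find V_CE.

V_CE ≈ 13 V

Thevenize the base divider: V_Th = V_CC·R_2/(R_1+R_2) = 20×33/133 = 4.96 V, R_Th = R_1‖R_2 = 24.8 kΩ.
Base-emitter loop: V_Th = I_B·R_Th + V_BE + (β+1)I_B·R_E, so I_B = (4.96 − 0.7) / (24.8 + 151×1) = 0.0242 mA.
I_C = β·I_B = 150×0.0242 = 3.64 mA, and I_E = (β+1)I_B = 3.66 mA.
V_CE = V_CC − I_C·R_C − I_E·R_E = 20 − 3.64×0.82 − 3.66×1 = 13.4 V.
V_CE = 13.4 V > 0.2 V confirms active-region operation.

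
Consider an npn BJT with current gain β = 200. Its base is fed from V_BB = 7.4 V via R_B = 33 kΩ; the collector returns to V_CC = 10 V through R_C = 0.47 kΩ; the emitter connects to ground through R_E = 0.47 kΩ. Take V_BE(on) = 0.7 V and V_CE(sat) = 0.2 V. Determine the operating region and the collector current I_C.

saturation; I_C ≈ 10 mA

Assume active: I_B = (7.4 − 0.7)/(33 + 201×0.47) = 0.0526 mA, I_C = β·I_B = 10.5 mA.
Then V_CE = 10 − 10.5×0.47 − 10.6×0.47 = 0.0938 V < 0.2 V — the active assumption fails.
Re-solve with V_CE = 0.2 V. KCL at the emitter: V_E/R_E = (V_BB−0.7−V_E)/R_B + (V_CC−0.2−V_E)/R_C, giving V_E = 4.91 V.
I_C = (V_CC − 0.2 − V_E)/R_C = (9.8 − 4.91)/0.47 = 10.4 mA.
Check: I_B = (6.7 − 4.91)/33 = 0.0542 mA, and β·I_B = 10.8 mA > I_C, confirming saturation.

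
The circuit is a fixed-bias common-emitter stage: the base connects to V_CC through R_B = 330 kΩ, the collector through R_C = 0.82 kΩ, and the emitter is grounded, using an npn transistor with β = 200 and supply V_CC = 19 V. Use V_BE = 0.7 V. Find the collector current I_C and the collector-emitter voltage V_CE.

Base loop: V_CC = I_B·R_B + V_BE, so I_B = (19 − 0.7)/330 kΩ = 0.0555 mA.
In the active region I_C = β·I_B = 200 × 0.0555 = 11.1 mA.
Collector loop: V_CE = V_CC − I_C·R_C = 19 − 11.1×0.82 = 9.91 V.
Since V_CE = 9.91 V > V_CE(sat) ≈ 0.2 V, the transistor is in the active region as assumed.

I_C ≈ 11 mA, V_CE ≈ 9.9 V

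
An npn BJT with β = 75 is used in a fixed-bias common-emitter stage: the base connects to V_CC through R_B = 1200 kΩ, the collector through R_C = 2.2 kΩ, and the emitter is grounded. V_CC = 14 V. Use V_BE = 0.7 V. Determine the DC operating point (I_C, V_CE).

Base loop: V_CC = I_B·R_B + V_BE, so I_B = (14 − 0.7)/1200 kΩ = 0.0111 mA.
In the active region I_C = β·I_B = 75 × 0.0111 = 0.831 mA.
Collector loop: V_CE = V_CC − I_C·R_C = 14 − 0.831×2.2 = 12.2 V.
Since V_CE = 12.2 V > V_CE(sat) ≈ 0.2 V, the transistor is in the active region as assumed.

I_C ≈ 0.83 mA, V_CE ≈ 12 V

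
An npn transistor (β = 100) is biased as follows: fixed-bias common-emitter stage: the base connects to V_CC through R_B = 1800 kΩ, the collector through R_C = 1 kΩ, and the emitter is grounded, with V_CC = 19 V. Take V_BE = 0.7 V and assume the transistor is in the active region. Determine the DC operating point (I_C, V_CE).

I_C ≈ 1 mA, V_CE ≈ 18 V

Base loop: V_CC = I_B·R_B + V_BE, so I_B = (19 − 0.7)/1800 kΩ = 0.0102 mA.
In the active region I_C = β·I_B = 100 × 0.0102 = 1.02 mA.
Collector loop: V_CE = V_CC − I_C·R_C = 19 − 1.02×1 = 18 V.
Since V_CE = 18 V > V_CE(sat) ≈ 0.2 V, the transistor is in the active region as assumed.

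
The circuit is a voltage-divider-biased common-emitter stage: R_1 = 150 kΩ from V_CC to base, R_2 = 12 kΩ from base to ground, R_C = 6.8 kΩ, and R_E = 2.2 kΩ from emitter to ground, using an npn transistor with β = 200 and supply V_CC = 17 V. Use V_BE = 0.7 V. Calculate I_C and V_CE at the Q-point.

I_C ≈ 0.25 mA, V_CE ≈ 15 V

Thevenize the base divider: V_Th = V_CC·R_2/(R_1+R_2) = 17×12/162 = 1.26 V, R_Th = R_1‖R_2 = 11.1 kΩ.
Base-emitter loop: V_Th = I_B·R_Th + V_BE + (β+1)I_B·R_E, so I_B = (1.26 − 0.7) / (11.1 + 201×2.2) = 0.00123 mA.
I_C = β·I_B = 200×0.00123 = 0.247 mA, and I_E = (β+1)I_B = 0.248 mA.
V_CE = V_CC − I_C·R_C − I_E·R_E = 17 − 0.247×6.8 − 0.248×2.2 = 14.8 V.
V_CE = 14.8 V > 0.2 V confirms active-region operation.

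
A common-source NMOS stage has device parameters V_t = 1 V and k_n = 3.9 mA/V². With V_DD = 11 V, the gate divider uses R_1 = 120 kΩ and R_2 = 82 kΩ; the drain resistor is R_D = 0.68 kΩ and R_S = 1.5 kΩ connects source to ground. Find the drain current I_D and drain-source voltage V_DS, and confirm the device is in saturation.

V_G = V_DD·R_2/(R_1+R_2) = 11×82/202 = 4.47 V.
Assume saturation: I_D = (k_n/2)(V_GS − V_t)² with V_GS = V_G − I_D·R_S = 4.47 − 1.5·I_D.
Substituting gives 4.39·I_D² − 21.3·I_D + 23.4 = 0, with roots I_D = 1.69 or 3.16 mA.
The root I_D = 3.16 mA gives V_GS = -0.273 V ≤ V_t, so take I_D = 1.69 mA.
Then V_GS = 1.93 V and V_DS = V_DD − I_D(R_D+R_S) = 11 − 1.69×2.18 = 7.32 V.
Saturation requires V_DS ≥ V_GS − V_t = 0.931 V; 7.32 ≥ 0.931 ✓.

I_D ≈ 1.7 mA, V_DS ≈ 7.3 V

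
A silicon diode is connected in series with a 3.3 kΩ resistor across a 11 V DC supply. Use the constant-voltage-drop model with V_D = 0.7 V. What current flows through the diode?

I ≈ 3.1 mA

KVL around the loop: 11 = V_D + I·R = 0.7 + I × 3.3 kΩ.
So I = (11 − 0.7) / 3.3 kΩ = 10.3 / 3.3 = 3.12 mA.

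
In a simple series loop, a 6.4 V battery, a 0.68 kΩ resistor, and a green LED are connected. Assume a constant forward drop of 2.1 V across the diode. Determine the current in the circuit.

I ≈ 6.3 mA

KVL around the loop: 6.4 = V_D + I·R = 2.1 + I × 0.68 kΩ.
So I = (6.4 − 2.1) / 0.68 kΩ = 4.3 / 0.68 = 6.32 mA.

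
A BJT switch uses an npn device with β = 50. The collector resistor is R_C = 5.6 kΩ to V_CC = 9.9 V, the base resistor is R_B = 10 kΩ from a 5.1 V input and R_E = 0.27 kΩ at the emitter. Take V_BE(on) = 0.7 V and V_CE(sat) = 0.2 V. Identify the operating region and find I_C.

Assume active: I_B = (5.1 − 0.7)/(10 + 51×0.27) = 0.185 mA, I_C = β·I_B = 9.26 mA.
Then V_CE = 9.9 − 9.26×5.6 − 9.44×0.27 = -44.5 V < 0.2 V — the active assumption fails.
Re-solve with V_CE = 0.2 V. KCL at the emitter: V_E/R_E = (V_BB−0.7−V_E)/R_B + (V_CC−0.2−V_E)/R_C, giving V_E = 0.545 V.
I_C = (V_CC − 0.2 − V_E)/R_C = (9.7 − 0.545)/5.6 = 1.63 mA.
Check: I_B = (4.4 − 0.545)/10 = 0.385 mA, and β·I_B = 19.3 mA > I_C, confirming saturation.

saturation; I_C ≈ 1.6 mA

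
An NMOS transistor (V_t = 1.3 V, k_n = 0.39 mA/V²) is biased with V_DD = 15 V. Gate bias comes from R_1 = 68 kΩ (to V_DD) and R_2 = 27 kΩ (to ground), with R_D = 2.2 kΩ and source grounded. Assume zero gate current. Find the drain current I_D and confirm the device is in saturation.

I_D ≈ 1.7 mA

V_G = V_DD·R_2/(R_1+R_2) = 15×27/95 = 4.26 V. With the source grounded, V_GS = V_G = 4.26 V.
Assume saturation: I_D = (k_n/2)(V_GS − V_t)² = (0.39/2)×(4.26 − 1.3)² = 0.195×2.96² = 1.71 mA.
V_DS = V_DD − I_D·R_D = 15 − 1.71×2.2 = 11.2 V.
Saturation requires V_DS ≥ V_GS − V_t = 2.96 V; 11.2 ≥ 2.96 ✓.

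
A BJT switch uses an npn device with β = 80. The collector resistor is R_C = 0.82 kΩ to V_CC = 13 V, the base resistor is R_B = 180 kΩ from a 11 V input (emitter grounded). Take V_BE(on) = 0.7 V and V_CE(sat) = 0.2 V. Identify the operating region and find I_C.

Assume active. Base-emitter loop: I_B = (V_BB − V_BE)/R_B = (11 − 0.7)/180 = 0.0572 mA.
I_C = β·I_B = 80×0.0572 = 4.58 mA.
V_CE = V_CC − I_C·R_C = 13 − 4.58×0.82 = 9.25 V > V_CE(sat), so the active-region assumption holds.

active; I_C ≈ 4.6 mA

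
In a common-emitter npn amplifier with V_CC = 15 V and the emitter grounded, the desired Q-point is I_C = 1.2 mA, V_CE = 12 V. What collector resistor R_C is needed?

R_C ≈ 2.5 kΩ

Collector loop: V_CC = I_C·R_C + V_CE.
R_C = (V_CC − V_CE)/I_C = (15 − 12)/1.2 = 2.5 kΩ.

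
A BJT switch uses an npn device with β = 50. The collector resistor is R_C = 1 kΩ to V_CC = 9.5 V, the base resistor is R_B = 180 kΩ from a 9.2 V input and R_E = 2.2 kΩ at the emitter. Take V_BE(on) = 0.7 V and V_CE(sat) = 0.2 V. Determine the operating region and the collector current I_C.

Assume active. Base-emitter loop: I_B = (V_BB − V_BE)/(R_B + (β+1)R_E) = (9.2 − 0.7)/(180 + 51×2.2) = 0.0291 mA.
I_C = β·I_B = 50×0.0291 = 1.45 mA.
V_CE = V_CC − I_C·R_C − I_E·R_E = 9.5 − 1.45×1 − 1.48×2.2 = 4.78 V > V_CE(sat), so the active-region assumption holds.

active; I_C ≈ 1.5 mA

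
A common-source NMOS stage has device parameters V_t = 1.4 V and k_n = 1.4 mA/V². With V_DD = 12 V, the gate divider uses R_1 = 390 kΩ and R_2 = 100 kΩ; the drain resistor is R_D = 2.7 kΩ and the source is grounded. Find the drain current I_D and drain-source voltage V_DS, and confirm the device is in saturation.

V_G = V_DD·R_2/(R_1+R_2) = 12×100/490 = 2.45 V. With the source grounded, V_GS = V_G = 2.45 V.
Assume saturation: I_D = (k_n/2)(V_GS − V_t)² = (1.4/2)×(2.45 − 1.4)² = 0.7×1.05² = 0.77 mA.
V_DS = V_DD − I_D·R_D = 12 − 0.77×2.7 = 9.92 V.
Saturation requires V_DS ≥ V_GS − V_t = 1.05 V; 9.92 ≥ 1.05 ✓.

I_D ≈ 0.77 mA, V_DS ≈ 9.9 V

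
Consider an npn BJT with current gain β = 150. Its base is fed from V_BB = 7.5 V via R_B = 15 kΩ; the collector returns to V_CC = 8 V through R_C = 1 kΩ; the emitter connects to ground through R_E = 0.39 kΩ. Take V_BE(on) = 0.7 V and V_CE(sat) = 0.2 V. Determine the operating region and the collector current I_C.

saturation; I_C ≈ 5.5 mA

Assume active: I_B = (7.5 − 0.7)/(15 + 151×0.39) = 0.092 mA, I_C = β·I_B = 13.8 mA.
Then V_CE = 8 − 13.8×1 − 13.9×0.39 = -11.2 V < 0.2 V — the active assumption fails.
Re-solve with V_CE = 0.2 V. KCL at the emitter: V_E/R_E = (V_BB−0.7−V_E)/R_B + (V_CC−0.2−V_E)/R_C, giving V_E = 2.27 V.
I_C = (V_CC − 0.2 − V_E)/R_C = (7.8 − 2.27)/1 = 5.53 mA.
Check: I_B = (6.8 − 2.27)/15 = 0.302 mA, and β·I_B = 45.3 mA > I_C, confirming saturation.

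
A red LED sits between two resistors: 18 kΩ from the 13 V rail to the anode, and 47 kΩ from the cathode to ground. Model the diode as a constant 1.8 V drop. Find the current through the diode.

I ≈ 0.17 mA

The two resistors are in series with the diode, so KVL gives 13 = I·18 + 1.8 + I·47.
I = (13 − 1.8) / (18 + 47) kΩ = 11.2 / 65 = 0.172 mA.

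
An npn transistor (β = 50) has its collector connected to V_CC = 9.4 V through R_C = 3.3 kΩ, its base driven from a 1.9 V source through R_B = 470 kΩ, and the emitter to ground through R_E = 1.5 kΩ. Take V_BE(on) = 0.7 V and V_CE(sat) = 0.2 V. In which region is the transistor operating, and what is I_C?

Assume active. Base-emitter loop: I_B = (V_BB − V_BE)/(R_B + (β+1)R_E) = (1.9 − 0.7)/(470 + 51×1.5) = 0.0022 mA.
I_C = β·I_B = 50×0.0022 = 0.11 mA.
V_CE = V_CC − I_C·R_C − I_E·R_E = 9.4 − 0.11×3.3 − 0.112×1.5 = 8.87 V > V_CE(sat), so the active-region assumption holds.

active; I_C ≈ 0.11 mA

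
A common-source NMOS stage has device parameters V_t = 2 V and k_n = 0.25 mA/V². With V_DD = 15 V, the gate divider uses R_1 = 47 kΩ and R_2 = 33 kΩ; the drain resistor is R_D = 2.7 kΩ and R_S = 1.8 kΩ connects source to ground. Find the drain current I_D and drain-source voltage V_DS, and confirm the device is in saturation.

V_G = V_DD·R_2/(R_1+R_2) = 15×33/80 = 6.19 V.
Assume saturation: I_D = (k_n/2)(V_GS − V_t)² with V_GS = V_G − I_D·R_S = 6.19 − 1.8·I_D.
Substituting gives 0.405·I_D² − 2.88·I_D + 2.19 = 0, with roots I_D = 0.865 or 6.26 mA.
The root I_D = 6.26 mA gives V_GS = -5.07 V ≤ V_t, so take I_D = 0.865 mA.
Then V_GS = 4.63 V and V_DS = V_DD − I_D(R_D+R_S) = 15 − 0.865×4.5 = 11.1 V.
Saturation requires V_DS ≥ V_GS − V_t = 2.63 V; 11.1 ≥ 2.63 ✓.

I_D ≈ 0.86 mA, V_DS ≈ 11 V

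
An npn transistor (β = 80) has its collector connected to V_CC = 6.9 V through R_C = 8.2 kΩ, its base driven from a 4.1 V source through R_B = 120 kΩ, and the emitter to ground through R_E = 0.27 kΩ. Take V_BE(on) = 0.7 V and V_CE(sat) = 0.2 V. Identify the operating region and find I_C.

saturation; I_C ≈ 0.79 mA

Assume active: I_B = (4.1 − 0.7)/(120 + 81×0.27) = 0.024 mA, I_C = β·I_B = 1.92 mA.
Then V_CE = 6.9 − 1.92×8.2 − 1.94×0.27 = -9.35 V < 0.2 V — the active assumption fails.
Re-solve with V_CE = 0.2 V. KCL at the emitter: V_E/R_E = (V_BB−0.7−V_E)/R_B + (V_CC−0.2−V_E)/R_C, giving V_E = 0.221 V.
I_C = (V_CC − 0.2 − V_E)/R_C = (6.7 − 0.221)/8.2 = 0.79 mA.
Check: I_B = (3.4 − 0.221)/120 = 0.0265 mA, and β·I_B = 2.12 mA > I_C, confirming saturation.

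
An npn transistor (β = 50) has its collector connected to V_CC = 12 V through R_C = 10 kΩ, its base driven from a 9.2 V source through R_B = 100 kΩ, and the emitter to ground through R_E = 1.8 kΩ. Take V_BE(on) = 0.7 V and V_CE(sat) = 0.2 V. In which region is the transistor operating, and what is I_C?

Assume active: I_B = (9.2 − 0.7)/(100 + 51×1.8) = 0.0443 mA, I_C = β·I_B = 2.22 mA.
Then V_CE = 12 − 2.22×10 − 2.26×1.8 = -14.2 V < 0.2 V — the active assumption fails.
Re-solve with V_CE = 0.2 V. KCL at the emitter: V_E/R_E = (V_BB−0.7−V_E)/R_B + (V_CC−0.2−V_E)/R_C, giving V_E = 1.9 V.
I_C = (V_CC − 0.2 − V_E)/R_C = (11.8 − 1.9)/10 = 0.99 mA.
Check: I_B = (8.5 − 1.9)/100 = 0.066 mA, and β·I_B = 3.3 mA > I_C, confirming saturation.

saturation; I_C ≈ 0.99 mA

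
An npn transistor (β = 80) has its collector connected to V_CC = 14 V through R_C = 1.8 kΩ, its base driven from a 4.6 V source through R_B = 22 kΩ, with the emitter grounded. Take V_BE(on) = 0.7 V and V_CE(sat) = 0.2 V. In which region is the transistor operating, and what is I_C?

saturation; I_C ≈ 7.7 mA

Assume active: I_B = (4.6 − 0.7)/22 = 0.177 mA, giving I_C = β·I_B = 14.2 mA.
But then V_CE = 14 − 14.2×1.8 = -11.5 V < V_CE(sat) = 0.2 V — impossible in the active region.
So the transistor is saturated. With V_CE = 0.2 V, I_C = (V_CC − 0.2)/R_C = 13.8/1.8 = 7.67 mA.
Check: β·I_B = 14.2 mA > I_C = 7.67 mA, confirming saturation.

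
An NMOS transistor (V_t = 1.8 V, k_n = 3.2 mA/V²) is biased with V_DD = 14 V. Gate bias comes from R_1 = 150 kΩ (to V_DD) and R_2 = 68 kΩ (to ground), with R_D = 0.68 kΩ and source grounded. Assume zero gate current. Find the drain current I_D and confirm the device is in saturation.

V_G = V_DD·R_2/(R_1+R_2) = 14×68/218 = 4.37 V. With the source grounded, V_GS = V_G = 4.37 V.
Assume saturation: I_D = (k_n/2)(V_GS − V_t)² = (3.2/2)×(4.37 − 1.8)² = 1.6×2.57² = 10.5 mA.
V_DS = V_DD − I_D·R_D = 14 − 10.5×0.68 = 6.83 V.
Saturation requires V_DS ≥ V_GS − V_t = 2.57 V; 6.83 ≥ 2.57 ✓.

I_D ≈ 11 mA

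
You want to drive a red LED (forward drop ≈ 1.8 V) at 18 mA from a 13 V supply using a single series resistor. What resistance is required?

The resistor drops V_S − V_D = 13 − 1.8 = 11.2 V at 18 mA.
R = 11.2 V / 18 mA = 0.622 kΩ.

R ≈ 0.62 kΩ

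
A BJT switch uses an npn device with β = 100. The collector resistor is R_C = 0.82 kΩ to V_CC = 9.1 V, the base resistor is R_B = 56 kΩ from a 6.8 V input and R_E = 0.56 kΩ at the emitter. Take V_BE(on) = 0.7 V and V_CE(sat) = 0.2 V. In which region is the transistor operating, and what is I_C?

Assume active. Base-emitter loop: I_B = (V_BB − V_BE)/(R_B + (β+1)R_E) = (6.8 − 0.7)/(56 + 101×0.56) = 0.0542 mA.
I_C = β·I_B = 100×0.0542 = 5.42 mA.
V_CE = V_CC − I_C·R_C − I_E·R_E = 9.1 − 5.42×0.82 − 5.47×0.56 = 1.59 V > V_CE(sat), so the active-region assumption holds.

active; I_C ≈ 5.4 mA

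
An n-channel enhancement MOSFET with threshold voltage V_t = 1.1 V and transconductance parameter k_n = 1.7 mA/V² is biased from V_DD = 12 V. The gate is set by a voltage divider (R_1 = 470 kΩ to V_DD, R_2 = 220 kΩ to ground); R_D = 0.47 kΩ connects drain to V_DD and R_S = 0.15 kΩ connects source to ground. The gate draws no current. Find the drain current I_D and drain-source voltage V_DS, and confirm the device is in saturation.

I_D ≈ 3.9 mA, V_DS ≈ 9.6 V

V_G = V_DD·R_2/(R_1+R_2) = 12×220/690 = 3.83 V.
Assume saturation: I_D = (k_n/2)(V_GS − V_t)² with V_GS = V_G − I_D·R_S = 3.83 − 0.15·I_D.
Substituting gives 0.0191·I_D² − 1.7·I_D + 6.32 = 0, with roots I_D = 3.9 or 84.7 mA.
The root I_D = 84.7 mA gives V_GS = -8.88 V ≤ V_t, so take I_D = 3.9 mA.
Then V_GS = 3.24 V and V_DS = V_DD − I_D(R_D+R_S) = 12 − 3.9×0.62 = 9.58 V.
Saturation requires V_DS ≥ V_GS − V_t = 2.14 V; 9.58 ≥ 2.14 ✓.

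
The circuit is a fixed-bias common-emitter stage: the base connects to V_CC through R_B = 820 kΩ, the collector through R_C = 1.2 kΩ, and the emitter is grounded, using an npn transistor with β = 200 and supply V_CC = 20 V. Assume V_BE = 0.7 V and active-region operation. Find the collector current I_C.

Base loop: V_CC = I_B·R_B + V_BE, so I_B = (20 − 0.7)/820 kΩ = 0.0235 mA.
In the active region I_C = β·I_B = 200 × 0.0235 = 4.71 mA.
Collector loop: V_CE = V_CC − I_C·R_C = 20 − 4.71×1.2 = 14.4 V.
Since V_CE = 14.4 V > V_CE(sat) ≈ 0.2 V, the transistor is in the active region as assumed.

I_C ≈ 4.7 mA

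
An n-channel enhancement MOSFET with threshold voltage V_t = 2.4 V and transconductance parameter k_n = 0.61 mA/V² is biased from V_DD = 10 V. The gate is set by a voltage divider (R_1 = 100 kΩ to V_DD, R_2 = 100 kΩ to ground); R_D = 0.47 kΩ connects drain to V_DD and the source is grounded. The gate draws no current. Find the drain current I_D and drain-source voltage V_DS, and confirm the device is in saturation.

I_D ≈ 2.1 mA, V_DS ≈ 9 V

V_G = V_DD·R_2/(R_1+R_2) = 10×100/200 = 5 V. With the source grounded, V_GS = V_G = 5 V.
Assume saturation: I_D = (k_n/2)(V_GS − V_t)² = (0.61/2)×(5 − 2.4)² = 0.305×2.6² = 2.06 mA.
V_DS = V_DD − I_D·R_D = 10 − 2.06×0.47 = 9.03 V.
Saturation requires V_DS ≥ V_GS − V_t = 2.6 V; 9.03 ≥ 2.6 ✓.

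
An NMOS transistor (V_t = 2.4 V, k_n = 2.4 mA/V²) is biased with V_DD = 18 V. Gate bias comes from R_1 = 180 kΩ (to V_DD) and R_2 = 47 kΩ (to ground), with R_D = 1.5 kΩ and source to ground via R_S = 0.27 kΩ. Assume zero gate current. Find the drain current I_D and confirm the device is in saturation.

I_D ≈ 1.2 mA

V_G = V_DD·R_2/(R_1+R_2) = 18×47/227 = 3.73 V.
Assume saturation: I_D = (k_n/2)(V_GS − V_t)² with V_GS = V_G − I_D·R_S = 3.73 − 0.27·I_D.
Substituting gives 0.0875·I_D² − 1.86·I_D + 2.11 = 0, with roots I_D = 1.2 or 20.1 mA.
The root I_D = 20.1 mA gives V_GS = -1.69 V ≤ V_t, so take I_D = 1.2 mA.
Then V_GS = 3.4 V and V_DS = V_DD − I_D(R_D+R_S) = 18 − 1.2×1.77 = 15.9 V.
Saturation requires V_DS ≥ V_GS − V_t = 1 V; 15.9 ≥ 1 ✓.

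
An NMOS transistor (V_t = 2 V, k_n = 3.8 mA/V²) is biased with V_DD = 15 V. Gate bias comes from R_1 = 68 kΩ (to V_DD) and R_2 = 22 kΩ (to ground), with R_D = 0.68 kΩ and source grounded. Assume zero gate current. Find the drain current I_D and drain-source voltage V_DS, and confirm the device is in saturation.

V_G = V_DD·R_2/(R_1+R_2) = 15×22/90 = 3.67 V. With the source grounded, V_GS = V_G = 3.67 V.
Assume saturation: I_D = (k_n/2)(V_GS − V_t)² = (3.8/2)×(3.67 − 2)² = 1.9×1.67² = 5.28 mA.
V_DS = V_DD − I_D·R_D = 15 − 5.28×0.68 = 11.4 V.
Saturation requires V_DS ≥ V_GS − V_t = 1.67 V; 11.4 ≥ 1.67 ✓.

I_D ≈ 5.3 mA, V_DS ≈ 11 V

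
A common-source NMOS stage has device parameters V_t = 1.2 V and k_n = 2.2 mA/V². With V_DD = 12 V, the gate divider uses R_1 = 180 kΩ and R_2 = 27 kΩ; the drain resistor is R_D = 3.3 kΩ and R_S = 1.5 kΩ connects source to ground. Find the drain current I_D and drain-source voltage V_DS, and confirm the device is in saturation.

I_D ≈ 0.072 mA, V_DS ≈ 12 V

V_G = V_DD·R_2/(R_1+R_2) = 12×27/207 = 1.57 V.
Assume saturation: I_D = (k_n/2)(V_GS − V_t)² with V_GS = V_G − I_D·R_S = 1.57 − 1.5·I_D.
Substituting gives 2.48·I_D² − 2.21·I_D + 0.147 = 0, with roots I_D = 0.0724 or 0.819 mA.
The root I_D = 0.819 mA gives V_GS = 0.337 V ≤ V_t, so take I_D = 0.0724 mA.
Then V_GS = 1.46 V and V_DS = V_DD − I_D(R_D+R_S) = 12 − 0.0724×4.8 = 11.7 V.
Saturation requires V_DS ≥ V_GS − V_t = 0.257 V; 11.7 ≥ 0.257 ✓.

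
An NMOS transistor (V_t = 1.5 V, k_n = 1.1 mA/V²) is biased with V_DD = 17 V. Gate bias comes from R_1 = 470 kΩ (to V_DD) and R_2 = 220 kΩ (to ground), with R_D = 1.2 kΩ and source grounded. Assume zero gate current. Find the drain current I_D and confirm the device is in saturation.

V_G = V_DD·R_2/(R_1+R_2) = 17×220/690 = 5.42 V. With the source grounded, V_GS = V_G = 5.42 V.
Assume saturation: I_D = (k_n/2)(V_GS − V_t)² = (1.1/2)×(5.42 − 1.5)² = 0.55×3.92² = 8.45 mA.
V_DS = V_DD − I_D·R_D = 17 − 8.45×1.2 = 6.86 V.
Saturation requires V_DS ≥ V_GS − V_t = 3.92 V; 6.86 ≥ 3.92 ✓.

I_D ≈ 8.5 mA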